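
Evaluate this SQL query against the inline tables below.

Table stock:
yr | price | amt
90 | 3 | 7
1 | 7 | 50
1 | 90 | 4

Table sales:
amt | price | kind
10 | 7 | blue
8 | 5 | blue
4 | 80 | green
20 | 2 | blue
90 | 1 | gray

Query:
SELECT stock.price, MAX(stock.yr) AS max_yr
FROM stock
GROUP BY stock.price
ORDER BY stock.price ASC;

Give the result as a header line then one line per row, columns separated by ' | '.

After GROUP BY (3 rows):
stock.price | max_yr
3 | 90
7 | 1
90 | 1
After ORDER BY (3 rows):
stock.price | max_yr
3 | 90
7 | 1
90 | 1

== RESULT ==
stock.price | max_yr
3 | 90
7 | 1
90 | 1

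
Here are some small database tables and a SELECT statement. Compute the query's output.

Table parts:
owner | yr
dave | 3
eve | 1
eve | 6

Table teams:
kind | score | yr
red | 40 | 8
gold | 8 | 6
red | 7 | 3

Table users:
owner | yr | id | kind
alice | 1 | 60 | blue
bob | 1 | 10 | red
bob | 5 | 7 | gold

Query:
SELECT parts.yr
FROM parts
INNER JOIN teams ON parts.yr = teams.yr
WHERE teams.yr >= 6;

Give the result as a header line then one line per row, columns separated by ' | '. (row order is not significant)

== RESULT ==
parts.yr
6

Derivation:
After JOIN teams (2 rows):
parts.owner | parts.yr | teams.kind | teams.score | teams.yr
dave | 3 | red | 7 | 3
eve | 6 | gold | 8 | 6
After WHERE (1 rows):
parts.owner | parts.yr | teams.kind | teams.score | teams.yr
eve | 6 | gold | 8 | 6
After SELECT (1 rows):
parts.yr
6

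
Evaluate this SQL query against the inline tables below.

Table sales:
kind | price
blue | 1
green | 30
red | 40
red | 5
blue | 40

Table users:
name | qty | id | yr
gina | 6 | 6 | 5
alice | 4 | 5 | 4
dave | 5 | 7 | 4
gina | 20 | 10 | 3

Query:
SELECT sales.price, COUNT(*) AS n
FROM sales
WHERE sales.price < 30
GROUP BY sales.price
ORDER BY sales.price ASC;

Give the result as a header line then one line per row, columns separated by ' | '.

After WHERE (2 rows):
sales.kind | sales.price
blue | 1
red | 5
After GROUP BY (2 rows):
sales.price | n
1 | 1
5 | 1
After ORDER BY (2 rows):
sales.price | n
1 | 1
5 | 1

== RESULT ==
sales.price | n
1 | 1
5 | 1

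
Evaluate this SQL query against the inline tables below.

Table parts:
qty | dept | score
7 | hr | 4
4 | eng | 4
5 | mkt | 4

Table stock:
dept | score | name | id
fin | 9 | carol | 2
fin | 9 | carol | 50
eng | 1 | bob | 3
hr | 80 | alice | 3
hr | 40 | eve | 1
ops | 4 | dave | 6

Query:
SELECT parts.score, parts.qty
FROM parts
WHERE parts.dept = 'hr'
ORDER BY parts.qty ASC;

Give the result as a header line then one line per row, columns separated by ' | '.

== RESULT ==
parts.score | parts.qty
4 | 7

Derivation:
After WHERE (1 rows):
parts.qty | parts.dept | parts.score
7 | hr | 4
After SELECT (1 rows):
parts.score | parts.qty
4 | 7
After ORDER BY (1 rows):
parts.score | parts.qty
4 | 7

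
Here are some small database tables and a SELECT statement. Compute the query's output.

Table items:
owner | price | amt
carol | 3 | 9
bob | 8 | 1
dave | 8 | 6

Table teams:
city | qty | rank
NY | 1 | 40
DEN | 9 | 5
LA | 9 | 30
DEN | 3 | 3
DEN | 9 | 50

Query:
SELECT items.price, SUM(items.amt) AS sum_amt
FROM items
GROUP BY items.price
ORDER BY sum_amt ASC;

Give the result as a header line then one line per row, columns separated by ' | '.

After GROUP BY (2 rows):
items.price | sum_amt
3 | 9
8 | 7
After ORDER BY (2 rows):
items.price | sum_amt
8 | 7
3 | 9

== RESULT ==
items.price | sum_amt
8 | 7
3 | 9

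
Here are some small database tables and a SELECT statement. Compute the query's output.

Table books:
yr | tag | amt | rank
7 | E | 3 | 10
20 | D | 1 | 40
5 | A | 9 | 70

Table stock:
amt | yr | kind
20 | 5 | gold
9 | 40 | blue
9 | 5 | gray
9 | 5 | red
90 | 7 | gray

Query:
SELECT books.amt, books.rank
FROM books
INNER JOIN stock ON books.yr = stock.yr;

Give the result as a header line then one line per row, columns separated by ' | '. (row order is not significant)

After JOIN stock (4 rows):
books.yr | books.tag | books.amt | books.rank | stock.amt | stock.yr | stock.kind
7 | E | 3 | 10 | 90 | 7 | gray
5 | A | 9 | 70 | 20 | 5 | gold
5 | A | 9 | 70 | 9 | 5 | gray
5 | A | 9 | 70 | 9 | 5 | red
After SELECT (4 rows):
books.amt | books.rank
3 | 10
9 | 70
9 | 70
9 | 70

== RESULT ==
books.amt | books.rank
3 | 10
9 | 70
9 | 70
9 | 70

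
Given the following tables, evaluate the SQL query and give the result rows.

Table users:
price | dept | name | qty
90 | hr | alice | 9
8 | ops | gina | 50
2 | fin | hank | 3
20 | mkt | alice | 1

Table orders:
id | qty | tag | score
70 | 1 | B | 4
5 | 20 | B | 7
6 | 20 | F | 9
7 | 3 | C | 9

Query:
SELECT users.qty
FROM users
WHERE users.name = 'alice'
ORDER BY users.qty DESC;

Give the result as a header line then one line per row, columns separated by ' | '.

After WHERE (2 rows):
users.price | users.dept | users.name | users.qty
90 | hr | alice | 9
20 | mkt | alice | 1
After SELECT (2 rows):
users.qty
9
1
After ORDER BY (2 rows):
users.qty
9
1

== RESULT ==
users.qty
9
1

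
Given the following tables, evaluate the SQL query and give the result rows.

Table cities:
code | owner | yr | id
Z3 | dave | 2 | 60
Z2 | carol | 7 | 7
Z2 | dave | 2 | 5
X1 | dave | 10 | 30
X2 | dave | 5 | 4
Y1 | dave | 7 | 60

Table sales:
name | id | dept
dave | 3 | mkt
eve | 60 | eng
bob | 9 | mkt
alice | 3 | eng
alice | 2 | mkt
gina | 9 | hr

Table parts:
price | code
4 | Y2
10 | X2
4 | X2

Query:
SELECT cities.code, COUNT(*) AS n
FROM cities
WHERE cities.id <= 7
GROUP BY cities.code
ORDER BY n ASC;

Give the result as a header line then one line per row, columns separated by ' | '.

== RESULT ==
cities.code | n
X2 | 1
Z2 | 2

Derivation:
After WHERE (3 rows):
cities.code | cities.owner | cities.yr | cities.id
Z2 | carol | 7 | 7
Z2 | dave | 2 | 5
X2 | dave | 5 | 4
After GROUP BY (2 rows):
cities.code | n
Z2 | 2
X2 | 1
After ORDER BY (2 rows):
cities.code | n
X2 | 1
Z2 | 2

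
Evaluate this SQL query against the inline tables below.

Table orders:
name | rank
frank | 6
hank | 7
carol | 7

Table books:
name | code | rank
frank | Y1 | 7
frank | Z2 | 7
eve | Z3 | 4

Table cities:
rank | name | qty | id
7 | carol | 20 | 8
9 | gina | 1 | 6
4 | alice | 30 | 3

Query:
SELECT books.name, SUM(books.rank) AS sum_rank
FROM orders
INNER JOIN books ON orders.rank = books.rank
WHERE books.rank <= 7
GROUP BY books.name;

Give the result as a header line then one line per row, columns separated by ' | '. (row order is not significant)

After JOIN books (4 rows):
orders.name | orders.rank | books.name | books.code | books.rank
hank | 7 | frank | Y1 | 7
hank | 7 | frank | Z2 | 7
carol | 7 | frank | Y1 | 7
carol | 7 | frank | Z2 | 7
After WHERE (4 rows):
orders.name | orders.rank | books.name | books.code | books.rank
hank | 7 | frank | Y1 | 7
hank | 7 | frank | Z2 | 7
carol | 7 | frank | Y1 | 7
carol | 7 | frank | Z2 | 7
After GROUP BY (1 rows):
books.name | sum_rank
frank | 28

== RESULT ==
books.name | sum_rank
frank | 28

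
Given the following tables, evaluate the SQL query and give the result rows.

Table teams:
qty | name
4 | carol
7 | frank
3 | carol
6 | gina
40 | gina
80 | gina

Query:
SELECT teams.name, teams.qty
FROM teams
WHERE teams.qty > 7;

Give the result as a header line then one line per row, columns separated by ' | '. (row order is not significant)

== RESULT ==
teams.name | teams.qty
gina | 40
gina | 80

Derivation:
After WHERE (2 rows):
teams.qty | teams.name
40 | gina
80 | gina
After SELECT (2 rows):
teams.name | teams.qty
gina | 40
gina | 80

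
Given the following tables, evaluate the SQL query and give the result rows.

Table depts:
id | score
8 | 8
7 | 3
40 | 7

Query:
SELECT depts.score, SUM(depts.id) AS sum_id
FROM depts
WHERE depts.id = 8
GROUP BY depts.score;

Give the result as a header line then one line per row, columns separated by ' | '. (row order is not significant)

After WHERE (1 rows):
depts.id | depts.score
8 | 8
After GROUP BY (1 rows):
depts.score | sum_id
8 | 8

== RESULT ==
depts.score | sum_id
8 | 8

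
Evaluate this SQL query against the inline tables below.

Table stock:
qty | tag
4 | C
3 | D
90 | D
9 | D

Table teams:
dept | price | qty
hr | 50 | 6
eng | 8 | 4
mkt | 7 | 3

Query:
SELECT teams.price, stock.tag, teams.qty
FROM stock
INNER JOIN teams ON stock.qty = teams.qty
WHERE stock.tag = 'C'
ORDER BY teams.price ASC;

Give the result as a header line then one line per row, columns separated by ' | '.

== RESULT ==
teams.price | stock.tag | teams.qty
8 | C | 4

Derivation:
After JOIN teams (2 rows):
stock.qty | stock.tag | teams.dept | teams.price | teams.qty
4 | C | eng | 8 | 4
3 | D | mkt | 7 | 3
After WHERE (1 rows):
stock.qty | stock.tag | teams.dept | teams.price | teams.qty
4 | C | eng | 8 | 4
After SELECT (1 rows):
teams.price | stock.tag | teams.qty
8 | C | 4
After ORDER BY (1 rows):
teams.price | stock.tag | teams.qty
8 | C | 4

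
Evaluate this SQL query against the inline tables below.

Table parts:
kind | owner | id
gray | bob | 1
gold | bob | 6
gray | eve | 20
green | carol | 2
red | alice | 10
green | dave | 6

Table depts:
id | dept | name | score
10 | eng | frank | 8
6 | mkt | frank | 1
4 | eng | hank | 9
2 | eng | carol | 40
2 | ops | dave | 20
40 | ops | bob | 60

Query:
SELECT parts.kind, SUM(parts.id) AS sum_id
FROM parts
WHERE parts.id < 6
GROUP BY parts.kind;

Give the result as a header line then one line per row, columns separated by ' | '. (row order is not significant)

After WHERE (2 rows):
parts.kind | parts.owner | parts.id
gray | bob | 1
green | carol | 2
After GROUP BY (2 rows):
parts.kind | sum_id
gray | 1
green | 2

== RESULT ==
parts.kind | sum_id
gray | 1
green | 2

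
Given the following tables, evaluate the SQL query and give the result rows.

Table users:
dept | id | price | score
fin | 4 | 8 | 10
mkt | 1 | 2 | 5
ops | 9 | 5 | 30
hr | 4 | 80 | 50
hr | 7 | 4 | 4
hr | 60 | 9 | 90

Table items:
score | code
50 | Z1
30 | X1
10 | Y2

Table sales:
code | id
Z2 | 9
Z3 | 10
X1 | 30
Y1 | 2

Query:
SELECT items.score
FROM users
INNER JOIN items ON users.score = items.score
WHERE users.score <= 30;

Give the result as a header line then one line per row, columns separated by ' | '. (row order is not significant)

== RESULT ==
items.score
10
30

Derivation:
After JOIN items (3 rows):
users.dept | users.id | users.price | users.score | items.score | items.code
fin | 4 | 8 | 10 | 10 | Y2
ops | 9 | 5 | 30 | 30 | X1
hr | 4 | 80 | 50 | 50 | Z1
After WHERE (2 rows):
users.dept | users.id | users.price | users.score | items.score | items.code
fin | 4 | 8 | 10 | 10 | Y2
ops | 9 | 5 | 30 | 30 | X1
After SELECT (2 rows):
items.score
10
30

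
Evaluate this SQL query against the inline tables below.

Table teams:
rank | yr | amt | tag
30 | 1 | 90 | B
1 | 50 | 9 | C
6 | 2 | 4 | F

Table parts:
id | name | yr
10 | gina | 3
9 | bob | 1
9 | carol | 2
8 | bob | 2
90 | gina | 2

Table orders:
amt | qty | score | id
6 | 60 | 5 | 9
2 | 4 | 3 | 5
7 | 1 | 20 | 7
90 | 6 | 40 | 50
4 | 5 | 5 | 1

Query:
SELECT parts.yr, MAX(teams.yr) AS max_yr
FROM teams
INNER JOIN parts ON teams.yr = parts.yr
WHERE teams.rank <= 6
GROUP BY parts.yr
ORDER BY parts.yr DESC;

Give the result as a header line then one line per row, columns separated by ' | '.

After JOIN parts (4 rows):
teams.rank | teams.yr | teams.amt | teams.tag | parts.id | parts.name | parts.yr
30 | 1 | 90 | B | 9 | bob | 1
6 | 2 | 4 | F | 9 | carol | 2
6 | 2 | 4 | F | 8 | bob | 2
6 | 2 | 4 | F | 90 | gina | 2
After WHERE (3 rows):
teams.rank | teams.yr | teams.amt | teams.tag | parts.id | parts.name | parts.yr
6 | 2 | 4 | F | 9 | carol | 2
6 | 2 | 4 | F | 8 | bob | 2
6 | 2 | 4 | F | 90 | gina | 2
After GROUP BY (1 rows):
parts.yr | max_yr
2 | 2
After ORDER BY (1 rows):
parts.yr | max_yr
2 | 2

== RESULT ==
parts.yr | max_yr
2 | 2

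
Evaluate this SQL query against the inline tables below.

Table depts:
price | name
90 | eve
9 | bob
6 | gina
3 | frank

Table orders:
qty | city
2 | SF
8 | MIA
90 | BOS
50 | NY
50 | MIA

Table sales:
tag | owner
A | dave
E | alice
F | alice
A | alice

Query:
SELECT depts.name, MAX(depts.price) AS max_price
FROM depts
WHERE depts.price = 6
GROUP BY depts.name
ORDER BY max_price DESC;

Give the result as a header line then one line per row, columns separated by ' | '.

After WHERE (1 rows):
depts.price | depts.name
6 | gina
After GROUP BY (1 rows):
depts.name | max_price
gina | 6
After ORDER BY (1 rows):
depts.name | max_price
gina | 6

== RESULT ==
depts.name | max_price
gina | 6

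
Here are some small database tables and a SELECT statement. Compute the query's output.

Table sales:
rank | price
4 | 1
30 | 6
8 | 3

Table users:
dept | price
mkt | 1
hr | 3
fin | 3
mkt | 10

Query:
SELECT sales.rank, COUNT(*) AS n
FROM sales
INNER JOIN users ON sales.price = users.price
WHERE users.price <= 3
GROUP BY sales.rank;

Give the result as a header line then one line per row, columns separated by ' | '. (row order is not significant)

After JOIN users (3 rows):
sales.rank | sales.price | users.dept | users.price
4 | 1 | mkt | 1
8 | 3 | hr | 3
8 | 3 | fin | 3
After WHERE (3 rows):
sales.rank | sales.price | users.dept | users.price
4 | 1 | mkt | 1
8 | 3 | hr | 3
8 | 3 | fin | 3
After GROUP BY (2 rows):
sales.rank | n
4 | 1
8 | 2

== RESULT ==
sales.rank | n
4 | 1
8 | 2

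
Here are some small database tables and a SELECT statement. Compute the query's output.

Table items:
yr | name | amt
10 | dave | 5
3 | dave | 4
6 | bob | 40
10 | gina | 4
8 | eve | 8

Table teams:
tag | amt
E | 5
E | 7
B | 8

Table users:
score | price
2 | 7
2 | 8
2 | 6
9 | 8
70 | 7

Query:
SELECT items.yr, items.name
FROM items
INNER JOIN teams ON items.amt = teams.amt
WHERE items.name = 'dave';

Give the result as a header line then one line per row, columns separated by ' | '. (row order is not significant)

== RESULT ==
items.yr | items.name
10 | dave

Derivation:
After JOIN teams (2 rows):
items.yr | items.name | items.amt | teams.tag | teams.amt
10 | dave | 5 | E | 5
8 | eve | 8 | B | 8
After WHERE (1 rows):
items.yr | items.name | items.amt | teams.tag | teams.amt
10 | dave | 5 | E | 5
After SELECT (1 rows):
items.yr | items.name
10 | dave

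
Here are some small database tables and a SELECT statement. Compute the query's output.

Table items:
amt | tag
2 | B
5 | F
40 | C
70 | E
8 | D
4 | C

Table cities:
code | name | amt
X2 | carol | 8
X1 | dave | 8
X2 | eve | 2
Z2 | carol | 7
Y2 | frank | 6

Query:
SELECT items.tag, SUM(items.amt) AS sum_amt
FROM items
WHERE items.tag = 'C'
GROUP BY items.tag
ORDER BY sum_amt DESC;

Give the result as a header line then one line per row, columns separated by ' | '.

After WHERE (2 rows):
items.amt | items.tag
40 | C
4 | C
After GROUP BY (1 rows):
items.tag | sum_amt
C | 44
After ORDER BY (1 rows):
items.tag | sum_amt
C | 44

== RESULT ==
items.tag | sum_amt
C | 44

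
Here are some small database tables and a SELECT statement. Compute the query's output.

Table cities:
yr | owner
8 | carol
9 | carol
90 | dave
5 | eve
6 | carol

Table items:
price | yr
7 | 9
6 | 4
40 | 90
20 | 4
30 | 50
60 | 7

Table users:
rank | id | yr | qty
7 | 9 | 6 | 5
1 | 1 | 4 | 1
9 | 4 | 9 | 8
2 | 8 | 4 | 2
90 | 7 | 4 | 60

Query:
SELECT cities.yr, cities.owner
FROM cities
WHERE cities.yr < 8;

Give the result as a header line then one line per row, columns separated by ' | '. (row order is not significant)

After WHERE (2 rows):
cities.yr | cities.owner
5 | eve
6 | carol
After SELECT (2 rows):
cities.yr | cities.owner
5 | eve
6 | carol

== RESULT ==
cities.yr | cities.owner
5 | eve
6 | carol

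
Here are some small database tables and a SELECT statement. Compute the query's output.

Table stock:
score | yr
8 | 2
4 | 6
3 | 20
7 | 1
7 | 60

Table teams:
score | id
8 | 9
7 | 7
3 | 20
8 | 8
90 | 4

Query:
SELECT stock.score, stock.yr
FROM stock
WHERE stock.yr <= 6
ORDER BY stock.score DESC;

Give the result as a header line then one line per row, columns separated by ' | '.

After WHERE (3 rows):
stock.score | stock.yr
8 | 2
4 | 6
7 | 1
After SELECT (3 rows):
stock.score | stock.yr
8 | 2
4 | 6
7 | 1
After ORDER BY (3 rows):
stock.score | stock.yr
8 | 2
7 | 1
4 | 6

== RESULT ==
stock.score | stock.yr
8 | 2
7 | 1
4 | 6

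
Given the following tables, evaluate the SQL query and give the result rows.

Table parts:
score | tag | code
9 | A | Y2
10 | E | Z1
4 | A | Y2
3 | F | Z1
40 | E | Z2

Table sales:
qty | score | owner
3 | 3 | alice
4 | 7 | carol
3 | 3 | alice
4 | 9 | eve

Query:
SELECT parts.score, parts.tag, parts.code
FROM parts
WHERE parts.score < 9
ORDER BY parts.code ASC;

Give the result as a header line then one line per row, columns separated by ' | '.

After WHERE (2 rows):
parts.score | parts.tag | parts.code
4 | A | Y2
3 | F | Z1
After SELECT (2 rows):
parts.score | parts.tag | parts.code
4 | A | Y2
3 | F | Z1
After ORDER BY (2 rows):
parts.score | parts.tag | parts.code
4 | A | Y2
3 | F | Z1

== RESULT ==
parts.score | parts.tag | parts.code
4 | A | Y2
3 | F | Z1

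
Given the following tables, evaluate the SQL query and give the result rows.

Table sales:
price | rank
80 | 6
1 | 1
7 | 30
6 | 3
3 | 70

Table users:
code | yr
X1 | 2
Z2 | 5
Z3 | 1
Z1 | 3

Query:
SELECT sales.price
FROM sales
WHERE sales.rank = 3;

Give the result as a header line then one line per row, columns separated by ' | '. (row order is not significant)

== RESULT ==
sales.price
6

Derivation:
After WHERE (1 rows):
sales.price | sales.rank
6 | 3
After SELECT (1 rows):
sales.price
6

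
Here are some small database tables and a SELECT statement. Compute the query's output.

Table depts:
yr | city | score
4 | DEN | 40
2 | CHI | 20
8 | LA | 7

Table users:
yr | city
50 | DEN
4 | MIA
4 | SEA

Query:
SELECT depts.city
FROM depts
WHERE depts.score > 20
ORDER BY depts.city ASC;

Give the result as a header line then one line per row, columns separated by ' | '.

After WHERE (1 rows):
depts.yr | depts.city | depts.score
4 | DEN | 40
After SELECT (1 rows):
depts.city
DEN
After ORDER BY (1 rows):
depts.city
DEN

== RESULT ==
depts.city
DEN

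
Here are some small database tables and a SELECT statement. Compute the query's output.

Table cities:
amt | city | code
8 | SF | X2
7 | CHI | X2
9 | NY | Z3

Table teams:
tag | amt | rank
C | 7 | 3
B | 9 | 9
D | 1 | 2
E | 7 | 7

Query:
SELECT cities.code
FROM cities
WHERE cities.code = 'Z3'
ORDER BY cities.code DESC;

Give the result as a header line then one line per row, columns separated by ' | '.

== RESULT ==
cities.code
Z3

Derivation:
After WHERE (1 rows):
cities.amt | cities.city | cities.code
9 | NY | Z3
After SELECT (1 rows):
cities.code
Z3
After ORDER BY (1 rows):
cities.code
Z3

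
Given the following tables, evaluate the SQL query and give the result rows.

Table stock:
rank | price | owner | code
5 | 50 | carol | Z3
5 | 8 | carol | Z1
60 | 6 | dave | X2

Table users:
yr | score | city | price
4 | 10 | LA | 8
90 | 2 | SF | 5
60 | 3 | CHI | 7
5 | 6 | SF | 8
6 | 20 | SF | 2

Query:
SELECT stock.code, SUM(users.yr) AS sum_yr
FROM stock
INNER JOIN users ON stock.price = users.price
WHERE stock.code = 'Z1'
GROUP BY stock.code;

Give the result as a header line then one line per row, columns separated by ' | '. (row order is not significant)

== RESULT ==
stock.code | sum_yr
Z1 | 9

Derivation:
After JOIN users (2 rows):
stock.rank | stock.price | stock.owner | stock.code | users.yr | users.score | users.city | users.price
5 | 8 | carol | Z1 | 4 | 10 | LA | 8
5 | 8 | carol | Z1 | 5 | 6 | SF | 8
After WHERE (2 rows):
stock.rank | stock.price | stock.owner | stock.code | users.yr | users.score | users.city | users.price
5 | 8 | carol | Z1 | 4 | 10 | LA | 8
5 | 8 | carol | Z1 | 5 | 6 | SF | 8
After GROUP BY (1 rows):
stock.code | sum_yr
Z1 | 9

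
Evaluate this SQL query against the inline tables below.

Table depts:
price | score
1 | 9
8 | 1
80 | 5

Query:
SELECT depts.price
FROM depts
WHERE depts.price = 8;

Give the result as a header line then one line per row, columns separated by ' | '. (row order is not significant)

After WHERE (1 rows):
depts.price | depts.score
8 | 1
After SELECT (1 rows):
depts.price
8

== RESULT ==
depts.price
8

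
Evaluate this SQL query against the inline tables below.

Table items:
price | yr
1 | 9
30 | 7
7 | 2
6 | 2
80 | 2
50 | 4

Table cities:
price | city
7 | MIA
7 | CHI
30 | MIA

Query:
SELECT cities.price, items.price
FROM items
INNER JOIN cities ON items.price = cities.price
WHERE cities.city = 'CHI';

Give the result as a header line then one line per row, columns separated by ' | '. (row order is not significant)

After JOIN cities (3 rows):
items.price | items.yr | cities.price | cities.city
30 | 7 | 30 | MIA
7 | 2 | 7 | MIA
7 | 2 | 7 | CHI
After WHERE (1 rows):
items.price | items.yr | cities.price | cities.city
7 | 2 | 7 | CHI
After SELECT (1 rows):
cities.price | items.price
7 | 7

== RESULT ==
cities.price | items.price
7 | 7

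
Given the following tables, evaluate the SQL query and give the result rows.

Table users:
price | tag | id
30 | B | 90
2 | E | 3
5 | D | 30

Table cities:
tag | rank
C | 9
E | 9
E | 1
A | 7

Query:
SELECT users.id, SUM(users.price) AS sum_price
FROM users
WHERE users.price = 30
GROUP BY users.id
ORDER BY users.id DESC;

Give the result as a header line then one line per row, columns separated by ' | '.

== RESULT ==
users.id | sum_price
90 | 30

Derivation:
After WHERE (1 rows):
users.price | users.tag | users.id
30 | B | 90
After GROUP BY (1 rows):
users.id | sum_price
90 | 30
After ORDER BY (1 rows):
users.id | sum_price
90 | 30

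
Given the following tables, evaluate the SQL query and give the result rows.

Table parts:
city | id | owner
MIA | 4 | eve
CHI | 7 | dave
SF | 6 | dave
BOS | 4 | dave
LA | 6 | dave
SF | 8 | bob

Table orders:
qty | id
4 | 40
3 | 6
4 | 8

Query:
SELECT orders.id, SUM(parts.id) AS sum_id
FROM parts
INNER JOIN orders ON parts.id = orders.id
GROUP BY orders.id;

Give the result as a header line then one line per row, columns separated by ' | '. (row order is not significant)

== RESULT ==
orders.id | sum_id
6 | 12
8 | 8

Derivation:
After JOIN orders (3 rows):
parts.city | parts.id | parts.owner | orders.qty | orders.id
SF | 6 | dave | 3 | 6
LA | 6 | dave | 3 | 6
SF | 8 | bob | 4 | 8
After GROUP BY (2 rows):
orders.id | sum_id
6 | 12
8 | 8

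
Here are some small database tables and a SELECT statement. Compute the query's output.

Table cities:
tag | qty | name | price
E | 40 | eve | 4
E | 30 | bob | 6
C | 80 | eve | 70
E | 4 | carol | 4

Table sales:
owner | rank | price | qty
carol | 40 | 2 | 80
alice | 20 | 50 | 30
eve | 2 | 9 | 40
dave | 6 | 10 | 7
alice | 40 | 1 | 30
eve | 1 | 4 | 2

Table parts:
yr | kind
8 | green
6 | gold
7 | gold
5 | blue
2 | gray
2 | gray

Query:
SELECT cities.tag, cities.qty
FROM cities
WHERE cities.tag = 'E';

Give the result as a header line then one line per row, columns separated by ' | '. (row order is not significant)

After WHERE (3 rows):
cities.tag | cities.qty | cities.name | cities.price
E | 40 | eve | 4
E | 30 | bob | 6
E | 4 | carol | 4
After SELECT (3 rows):
cities.tag | cities.qty
E | 40
E | 30
E | 4

== RESULT ==
cities.tag | cities.qty
E | 40
E | 30
E | 4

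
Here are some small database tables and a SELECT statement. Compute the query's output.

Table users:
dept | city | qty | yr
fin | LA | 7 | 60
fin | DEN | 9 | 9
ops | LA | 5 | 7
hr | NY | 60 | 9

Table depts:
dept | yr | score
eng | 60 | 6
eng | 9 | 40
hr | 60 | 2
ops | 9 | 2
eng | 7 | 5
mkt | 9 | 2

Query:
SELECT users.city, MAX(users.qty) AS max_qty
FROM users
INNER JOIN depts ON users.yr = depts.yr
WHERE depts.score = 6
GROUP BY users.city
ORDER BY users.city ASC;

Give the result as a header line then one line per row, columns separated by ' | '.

== RESULT ==
users.city | max_qty
LA | 7

Derivation:
After JOIN depts (9 rows):
users.dept | users.city | users.qty | users.yr | depts.dept | depts.yr | depts.score
fin | LA | 7 | 60 | eng | 60 | 6
fin | LA | 7 | 60 | hr | 60 | 2
fin | DEN | 9 | 9 | eng | 9 | 40
fin | DEN | 9 | 9 | ops | 9 | 2
fin | DEN | 9 | 9 | mkt | 9 | 2
ops | LA | 5 | 7 | eng | 7 | 5
hr | NY | 60 | 9 | eng | 9 | 40
hr | NY | 60 | 9 | ops | 9 | 2
hr | NY | 60 | 9 | mkt | 9 | 2
After WHERE (1 rows):
users.dept | users.city | users.qty | users.yr | depts.dept | depts.yr | depts.score
fin | LA | 7 | 60 | eng | 60 | 6
After GROUP BY (1 rows):
users.city | max_qty
LA | 7
After ORDER BY (1 rows):
users.city | max_qty
LA | 7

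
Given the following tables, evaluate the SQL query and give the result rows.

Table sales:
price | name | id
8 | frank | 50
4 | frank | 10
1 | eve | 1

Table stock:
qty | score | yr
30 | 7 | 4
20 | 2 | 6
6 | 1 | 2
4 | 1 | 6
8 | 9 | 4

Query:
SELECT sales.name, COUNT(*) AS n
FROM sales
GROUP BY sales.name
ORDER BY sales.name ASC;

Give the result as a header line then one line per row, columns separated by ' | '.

== RESULT ==
sales.name | n
eve | 1
frank | 2

Derivation:
After GROUP BY (2 rows):
sales.name | n
frank | 2
eve | 1
After ORDER BY (2 rows):
sales.name | n
eve | 1
frank | 2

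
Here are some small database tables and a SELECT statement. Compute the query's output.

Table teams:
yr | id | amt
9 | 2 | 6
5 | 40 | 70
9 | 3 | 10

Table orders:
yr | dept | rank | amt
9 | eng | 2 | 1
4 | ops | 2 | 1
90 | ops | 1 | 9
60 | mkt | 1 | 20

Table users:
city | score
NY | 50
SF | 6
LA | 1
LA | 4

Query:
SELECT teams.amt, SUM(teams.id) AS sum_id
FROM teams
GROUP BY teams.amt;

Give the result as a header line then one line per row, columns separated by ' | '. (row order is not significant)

After GROUP BY (3 rows):
teams.amt | sum_id
6 | 2
70 | 40
10 | 3

== RESULT ==
teams.amt | sum_id
6 | 2
70 | 40
10 | 3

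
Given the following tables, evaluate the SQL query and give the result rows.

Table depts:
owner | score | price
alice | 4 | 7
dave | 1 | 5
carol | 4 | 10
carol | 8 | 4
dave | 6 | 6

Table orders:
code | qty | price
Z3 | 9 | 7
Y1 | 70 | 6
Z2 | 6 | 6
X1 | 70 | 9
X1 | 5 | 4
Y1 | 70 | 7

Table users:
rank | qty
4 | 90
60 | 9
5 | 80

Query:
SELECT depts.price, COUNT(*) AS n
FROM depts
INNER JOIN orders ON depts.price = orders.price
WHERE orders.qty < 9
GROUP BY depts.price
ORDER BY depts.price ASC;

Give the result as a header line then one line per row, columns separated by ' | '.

== RESULT ==
depts.price | n
4 | 1
6 | 1

Derivation:
After JOIN orders (5 rows):
depts.owner | depts.score | depts.price | orders.code | orders.qty | orders.price
alice | 4 | 7 | Z3 | 9 | 7
alice | 4 | 7 | Y1 | 70 | 7
carol | 8 | 4 | X1 | 5 | 4
dave | 6 | 6 | Y1 | 70 | 6
dave | 6 | 6 | Z2 | 6 | 6
After WHERE (2 rows):
depts.owner | depts.score | depts.price | orders.code | orders.qty | orders.price
carol | 8 | 4 | X1 | 5 | 4
dave | 6 | 6 | Z2 | 6 | 6
After GROUP BY (2 rows):
depts.price | n
4 | 1
6 | 1
After ORDER BY (2 rows):
depts.price | n
4 | 1
6 | 1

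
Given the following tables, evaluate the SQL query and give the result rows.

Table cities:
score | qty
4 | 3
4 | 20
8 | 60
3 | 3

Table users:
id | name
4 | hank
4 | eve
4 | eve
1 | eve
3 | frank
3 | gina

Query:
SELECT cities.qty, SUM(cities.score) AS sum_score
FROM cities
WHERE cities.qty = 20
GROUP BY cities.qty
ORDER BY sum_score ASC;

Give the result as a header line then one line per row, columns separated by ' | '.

After WHERE (1 rows):
cities.score | cities.qty
4 | 20
After GROUP BY (1 rows):
cities.qty | sum_score
20 | 4
After ORDER BY (1 rows):
cities.qty | sum_score
20 | 4

== RESULT ==
cities.qty | sum_score
20 | 4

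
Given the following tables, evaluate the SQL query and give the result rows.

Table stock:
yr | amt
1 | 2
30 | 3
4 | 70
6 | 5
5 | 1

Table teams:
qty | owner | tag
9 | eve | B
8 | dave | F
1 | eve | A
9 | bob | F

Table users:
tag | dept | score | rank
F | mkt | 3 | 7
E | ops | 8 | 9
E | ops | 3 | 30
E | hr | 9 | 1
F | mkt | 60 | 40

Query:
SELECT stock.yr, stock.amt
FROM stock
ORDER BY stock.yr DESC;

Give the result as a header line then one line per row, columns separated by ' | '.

After SELECT (5 rows):
stock.yr | stock.amt
1 | 2
30 | 3
4 | 70
6 | 5
5 | 1
After ORDER BY (5 rows):
stock.yr | stock.amt
30 | 3
6 | 5
5 | 1
4 | 70
1 | 2

== RESULT ==
stock.yr | stock.amt
30 | 3
6 | 5
5 | 1
4 | 70
1 | 2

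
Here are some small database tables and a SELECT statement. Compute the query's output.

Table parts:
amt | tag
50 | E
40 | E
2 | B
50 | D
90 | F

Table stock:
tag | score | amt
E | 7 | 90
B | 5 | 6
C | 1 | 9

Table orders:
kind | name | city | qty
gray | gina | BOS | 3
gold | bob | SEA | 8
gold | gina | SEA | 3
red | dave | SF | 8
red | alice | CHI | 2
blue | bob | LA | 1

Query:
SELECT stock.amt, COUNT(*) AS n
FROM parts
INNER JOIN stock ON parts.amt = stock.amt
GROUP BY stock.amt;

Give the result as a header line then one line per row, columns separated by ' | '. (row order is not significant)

== RESULT ==
stock.amt | n
90 | 1

Derivation:
After JOIN stock (1 rows):
parts.amt | parts.tag | stock.tag | stock.score | stock.amt
90 | F | E | 7 | 90
After GROUP BY (1 rows):
stock.amt | n
90 | 1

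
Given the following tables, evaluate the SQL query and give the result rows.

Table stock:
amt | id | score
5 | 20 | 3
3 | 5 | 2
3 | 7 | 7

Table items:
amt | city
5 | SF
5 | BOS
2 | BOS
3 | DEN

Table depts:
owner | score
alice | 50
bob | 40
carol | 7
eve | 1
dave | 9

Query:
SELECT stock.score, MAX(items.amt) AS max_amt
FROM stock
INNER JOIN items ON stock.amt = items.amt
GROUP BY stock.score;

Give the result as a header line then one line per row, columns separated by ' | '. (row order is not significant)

After JOIN items (4 rows):
stock.amt | stock.id | stock.score | items.amt | items.city
5 | 20 | 3 | 5 | SF
5 | 20 | 3 | 5 | BOS
3 | 5 | 2 | 3 | DEN
3 | 7 | 7 | 3 | DEN
After GROUP BY (3 rows):
stock.score | max_amt
3 | 5
2 | 3
7 | 3

== RESULT ==
stock.score | max_amt
3 | 5
2 | 3
7 | 3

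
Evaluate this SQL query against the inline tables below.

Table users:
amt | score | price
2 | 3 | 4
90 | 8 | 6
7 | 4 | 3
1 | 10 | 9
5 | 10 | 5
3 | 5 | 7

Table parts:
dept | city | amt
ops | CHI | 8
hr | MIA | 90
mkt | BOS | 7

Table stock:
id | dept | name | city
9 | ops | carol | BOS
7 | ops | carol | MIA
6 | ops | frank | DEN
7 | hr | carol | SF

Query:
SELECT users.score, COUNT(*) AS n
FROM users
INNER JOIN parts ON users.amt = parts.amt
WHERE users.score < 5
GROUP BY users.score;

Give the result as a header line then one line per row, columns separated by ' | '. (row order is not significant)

After JOIN parts (2 rows):
users.amt | users.score | users.price | parts.dept | parts.city | parts.amt
90 | 8 | 6 | hr | MIA | 90
7 | 4 | 3 | mkt | BOS | 7
After WHERE (1 rows):
users.amt | users.score | users.price | parts.dept | parts.city | parts.amt
7 | 4 | 3 | mkt | BOS | 7
After GROUP BY (1 rows):
users.score | n
4 | 1

== RESULT ==
users.score | n
4 | 1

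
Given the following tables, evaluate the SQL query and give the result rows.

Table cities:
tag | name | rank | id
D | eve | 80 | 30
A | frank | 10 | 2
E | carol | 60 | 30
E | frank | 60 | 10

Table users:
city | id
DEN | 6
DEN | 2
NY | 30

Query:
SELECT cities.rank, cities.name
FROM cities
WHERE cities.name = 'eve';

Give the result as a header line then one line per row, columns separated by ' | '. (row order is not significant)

After WHERE (1 rows):
cities.tag | cities.name | cities.rank | cities.id
D | eve | 80 | 30
After SELECT (1 rows):
cities.rank | cities.name
80 | eve

== RESULT ==
cities.rank | cities.name
80 | eve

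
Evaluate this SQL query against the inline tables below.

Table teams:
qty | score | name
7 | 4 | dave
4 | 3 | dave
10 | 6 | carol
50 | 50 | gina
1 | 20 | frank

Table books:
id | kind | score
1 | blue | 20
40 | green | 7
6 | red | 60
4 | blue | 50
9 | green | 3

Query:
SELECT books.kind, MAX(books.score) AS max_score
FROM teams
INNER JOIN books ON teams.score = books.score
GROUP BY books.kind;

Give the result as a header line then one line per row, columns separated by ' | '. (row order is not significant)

== RESULT ==
books.kind | max_score
green | 3
blue | 50

Derivation:
After JOIN books (3 rows):
teams.qty | teams.score | teams.name | books.id | books.kind | books.score
4 | 3 | dave | 9 | green | 3
50 | 50 | gina | 4 | blue | 50
1 | 20 | frank | 1 | blue | 20
After GROUP BY (2 rows):
books.kind | max_score
green | 3
blue | 50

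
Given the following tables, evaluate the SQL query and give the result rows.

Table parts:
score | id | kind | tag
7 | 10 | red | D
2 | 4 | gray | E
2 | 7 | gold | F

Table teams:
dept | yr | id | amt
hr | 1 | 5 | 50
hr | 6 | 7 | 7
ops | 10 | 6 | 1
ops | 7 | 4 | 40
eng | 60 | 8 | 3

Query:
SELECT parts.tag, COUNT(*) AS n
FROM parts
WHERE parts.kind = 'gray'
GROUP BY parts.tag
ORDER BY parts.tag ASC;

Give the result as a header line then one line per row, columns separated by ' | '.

After WHERE (1 rows):
parts.score | parts.id | parts.kind | parts.tag
2 | 4 | gray | E
After GROUP BY (1 rows):
parts.tag | n
E | 1
After ORDER BY (1 rows):
parts.tag | n
E | 1

== RESULT ==
parts.tag | n
E | 1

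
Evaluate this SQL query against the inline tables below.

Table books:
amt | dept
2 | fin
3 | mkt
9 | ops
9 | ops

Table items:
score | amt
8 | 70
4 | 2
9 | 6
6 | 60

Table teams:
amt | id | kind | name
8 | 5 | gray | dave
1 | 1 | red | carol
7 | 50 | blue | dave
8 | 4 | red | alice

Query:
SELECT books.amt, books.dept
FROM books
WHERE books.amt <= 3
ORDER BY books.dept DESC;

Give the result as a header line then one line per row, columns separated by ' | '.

After WHERE (2 rows):
books.amt | books.dept
2 | fin
3 | mkt
After SELECT (2 rows):
books.amt | books.dept
2 | fin
3 | mkt
After ORDER BY (2 rows):
books.amt | books.dept
3 | mkt
2 | fin

== RESULT ==
books.amt | books.dept
3 | mkt
2 | fin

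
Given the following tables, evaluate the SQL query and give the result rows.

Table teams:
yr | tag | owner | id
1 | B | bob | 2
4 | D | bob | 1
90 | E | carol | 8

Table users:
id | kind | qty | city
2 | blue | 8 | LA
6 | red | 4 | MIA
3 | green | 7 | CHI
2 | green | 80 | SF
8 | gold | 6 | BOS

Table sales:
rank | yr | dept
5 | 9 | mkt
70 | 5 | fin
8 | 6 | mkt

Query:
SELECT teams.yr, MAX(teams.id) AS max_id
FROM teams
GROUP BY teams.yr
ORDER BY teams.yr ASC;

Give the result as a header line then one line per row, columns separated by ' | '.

== RESULT ==
teams.yr | max_id
1 | 2
4 | 1
90 | 8

Derivation:
After GROUP BY (3 rows):
teams.yr | max_id
1 | 2
4 | 1
90 | 8
After ORDER BY (3 rows):
teams.yr | max_id
1 | 2
4 | 1
90 | 8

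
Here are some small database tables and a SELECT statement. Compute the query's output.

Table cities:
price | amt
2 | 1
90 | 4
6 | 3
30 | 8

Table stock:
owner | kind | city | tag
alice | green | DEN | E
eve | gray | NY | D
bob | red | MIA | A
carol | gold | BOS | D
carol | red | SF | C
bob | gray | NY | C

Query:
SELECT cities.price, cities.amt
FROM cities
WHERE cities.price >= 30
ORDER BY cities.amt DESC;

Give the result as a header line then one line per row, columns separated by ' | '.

After WHERE (2 rows):
cities.price | cities.amt
90 | 4
30 | 8
After SELECT (2 rows):
cities.price | cities.amt
90 | 4
30 | 8
After ORDER BY (2 rows):
cities.price | cities.amt
30 | 8
90 | 4

== RESULT ==
cities.price | cities.amt
30 | 8
90 | 4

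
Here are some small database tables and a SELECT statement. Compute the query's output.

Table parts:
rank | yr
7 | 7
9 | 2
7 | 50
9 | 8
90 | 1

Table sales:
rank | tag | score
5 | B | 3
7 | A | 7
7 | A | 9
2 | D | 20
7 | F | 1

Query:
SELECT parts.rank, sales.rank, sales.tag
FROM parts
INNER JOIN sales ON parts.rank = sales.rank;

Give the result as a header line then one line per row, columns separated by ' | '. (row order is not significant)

== RESULT ==
parts.rank | sales.rank | sales.tag
7 | 7 | A
7 | 7 | A
7 | 7 | F
7 | 7 | A
7 | 7 | A
7 | 7 | F

Derivation:
After JOIN sales (6 rows):
parts.rank | parts.yr | sales.rank | sales.tag | sales.score
7 | 7 | 7 | A | 7
7 | 7 | 7 | A | 9
7 | 7 | 7 | F | 1
7 | 50 | 7 | A | 7
7 | 50 | 7 | A | 9
7 | 50 | 7 | F | 1
After SELECT (6 rows):
parts.rank | sales.rank | sales.tag
7 | 7 | A
7 | 7 | A
7 | 7 | F
7 | 7 | A
7 | 7 | A
7 | 7 | F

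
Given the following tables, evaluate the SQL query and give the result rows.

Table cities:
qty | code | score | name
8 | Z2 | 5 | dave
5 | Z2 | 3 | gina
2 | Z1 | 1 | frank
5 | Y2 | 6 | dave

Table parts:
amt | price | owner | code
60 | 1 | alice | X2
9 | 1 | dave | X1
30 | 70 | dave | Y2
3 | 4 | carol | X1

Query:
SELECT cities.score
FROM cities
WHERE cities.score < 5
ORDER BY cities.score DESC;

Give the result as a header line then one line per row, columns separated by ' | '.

After WHERE (2 rows):
cities.qty | cities.code | cities.score | cities.name
5 | Z2 | 3 | gina
2 | Z1 | 1 | frank
After SELECT (2 rows):
cities.score
3
1
After ORDER BY (2 rows):
cities.score
3
1

== RESULT ==
cities.score
3
1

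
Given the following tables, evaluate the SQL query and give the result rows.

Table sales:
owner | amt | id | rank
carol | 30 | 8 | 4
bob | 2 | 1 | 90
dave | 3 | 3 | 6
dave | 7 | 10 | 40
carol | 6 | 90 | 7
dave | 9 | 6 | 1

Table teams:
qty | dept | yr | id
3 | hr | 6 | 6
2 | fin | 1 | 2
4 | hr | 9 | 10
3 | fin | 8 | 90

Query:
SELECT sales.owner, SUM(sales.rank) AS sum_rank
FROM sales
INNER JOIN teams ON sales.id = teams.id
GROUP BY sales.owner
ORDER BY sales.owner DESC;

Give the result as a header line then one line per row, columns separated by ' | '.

After JOIN teams (3 rows):
sales.owner | sales.amt | sales.id | sales.rank | teams.qty | teams.dept | teams.yr | teams.id
dave | 7 | 10 | 40 | 4 | hr | 9 | 10
carol | 6 | 90 | 7 | 3 | fin | 8 | 90
dave | 9 | 6 | 1 | 3 | hr | 6 | 6
After GROUP BY (2 rows):
sales.owner | sum_rank
dave | 41
carol | 7
After ORDER BY (2 rows):
sales.owner | sum_rank
dave | 41
carol | 7

== RESULT ==
sales.owner | sum_rank
dave | 41
carol | 7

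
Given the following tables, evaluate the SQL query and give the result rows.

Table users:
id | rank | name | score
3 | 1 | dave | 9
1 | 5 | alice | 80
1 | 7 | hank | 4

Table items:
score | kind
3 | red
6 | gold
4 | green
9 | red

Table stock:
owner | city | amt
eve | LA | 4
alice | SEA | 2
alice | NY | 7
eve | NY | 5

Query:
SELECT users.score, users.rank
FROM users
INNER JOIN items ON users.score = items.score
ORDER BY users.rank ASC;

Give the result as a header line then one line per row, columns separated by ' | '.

After JOIN items (2 rows):
users.id | users.rank | users.name | users.score | items.score | items.kind
3 | 1 | dave | 9 | 9 | red
1 | 7 | hank | 4 | 4 | green
After SELECT (2 rows):
users.score | users.rank
9 | 1
4 | 7
After ORDER BY (2 rows):
users.score | users.rank
9 | 1
4 | 7

== RESULT ==
users.score | users.rank
9 | 1
4 | 7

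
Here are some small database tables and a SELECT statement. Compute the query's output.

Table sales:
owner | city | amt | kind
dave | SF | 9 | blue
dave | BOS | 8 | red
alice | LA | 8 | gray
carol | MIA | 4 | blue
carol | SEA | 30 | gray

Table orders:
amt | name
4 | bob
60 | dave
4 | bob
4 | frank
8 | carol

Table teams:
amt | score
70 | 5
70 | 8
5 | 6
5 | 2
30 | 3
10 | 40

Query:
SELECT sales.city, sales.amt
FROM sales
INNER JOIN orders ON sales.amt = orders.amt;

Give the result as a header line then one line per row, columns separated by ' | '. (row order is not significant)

After JOIN orders (5 rows):
sales.owner | sales.city | sales.amt | sales.kind | orders.amt | orders.name
dave | BOS | 8 | red | 8 | carol
alice | LA | 8 | gray | 8 | carol
carol | MIA | 4 | blue | 4 | bob
carol | MIA | 4 | blue | 4 | bob
carol | MIA | 4 | blue | 4 | frank
After SELECT (5 rows):
sales.city | sales.amt
BOS | 8
LA | 8
MIA | 4
MIA | 4
MIA | 4

== RESULT ==
sales.city | sales.amt
BOS | 8
LA | 8
MIA | 4
MIA | 4
MIA | 4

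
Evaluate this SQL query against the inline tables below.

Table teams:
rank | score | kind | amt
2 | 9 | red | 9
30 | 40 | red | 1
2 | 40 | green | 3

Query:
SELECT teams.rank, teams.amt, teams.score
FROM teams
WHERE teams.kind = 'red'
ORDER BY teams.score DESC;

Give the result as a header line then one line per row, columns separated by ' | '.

== RESULT ==
teams.rank | teams.amt | teams.score
30 | 1 | 40
2 | 9 | 9

Derivation:
After WHERE (2 rows):
teams.rank | teams.score | teams.kind | teams.amt
2 | 9 | red | 9
30 | 40 | red | 1
After SELECT (2 rows):
teams.rank | teams.amt | teams.score
2 | 9 | 9
30 | 1 | 40
After ORDER BY (2 rows):
teams.rank | teams.amt | teams.score
30 | 1 | 40
2 | 9 | 9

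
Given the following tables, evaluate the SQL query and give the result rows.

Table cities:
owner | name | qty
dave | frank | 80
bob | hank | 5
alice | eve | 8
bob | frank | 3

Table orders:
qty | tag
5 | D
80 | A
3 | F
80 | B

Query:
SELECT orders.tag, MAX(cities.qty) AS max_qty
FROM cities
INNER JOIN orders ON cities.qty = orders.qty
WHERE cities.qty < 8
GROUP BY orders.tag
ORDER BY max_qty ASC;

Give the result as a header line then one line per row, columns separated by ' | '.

== RESULT ==
orders.tag | max_qty
F | 3
D | 5

Derivation:
After JOIN orders (4 rows):
cities.owner | cities.name | cities.qty | orders.qty | orders.tag
dave | frank | 80 | 80 | A
dave | frank | 80 | 80 | B
bob | hank | 5 | 5 | D
bob | frank | 3 | 3 | F
After WHERE (2 rows):
cities.owner | cities.name | cities.qty | orders.qty | orders.tag
bob | hank | 5 | 5 | D
bob | frank | 3 | 3 | F
After GROUP BY (2 rows):
orders.tag | max_qty
D | 5
F | 3
After ORDER BY (2 rows):
orders.tag | max_qty
F | 3
D | 5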